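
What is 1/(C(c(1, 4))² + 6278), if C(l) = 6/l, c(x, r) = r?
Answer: 4/25121 ≈ 0.00015923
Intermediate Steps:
1/(C(c(1, 4))² + 6278) = 1/((6/4)² + 6278) = 1/((6*(¼))² + 6278) = 1/((3/2)² + 6278) = 1/(9/4 + 6278) = 1/(25121/4) = 4/25121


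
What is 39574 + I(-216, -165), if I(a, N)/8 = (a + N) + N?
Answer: 35206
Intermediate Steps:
I(a, N) = 8*a + 16*N (I(a, N) = 8*((a + N) + N) = 8*((N + a) + N) = 8*(a + 2*N) = 8*a + 16*N)
39574 + I(-216, -165) = 39574 + (8*(-216) + 16*(-165)) = 39574 + (-1728 - 2640) = 39574 - 4368 = 35206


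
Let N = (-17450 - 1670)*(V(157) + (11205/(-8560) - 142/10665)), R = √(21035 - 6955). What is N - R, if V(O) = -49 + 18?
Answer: 141047343511/228231 - 16*√55 ≈ 6.1788e+5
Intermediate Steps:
V(O) = -31
R = 16*√55 (R = √14080 = 16*√55 ≈ 118.66)
N = 141047343511/228231 (N = (-17450 - 1670)*(-31 + (11205/(-8560) - 142/10665)) = -19120*(-31 + (11205*(-1/8560) - 142*1/10665)) = -19120*(-31 + (-2241/1712 - 142/10665)) = -19120*(-31 - 24143369/18258480) = -19120*(-590156249/18258480) = 141047343511/228231 ≈ 6.1800e+5)
N - R = 141047343511/228231 - 16*√55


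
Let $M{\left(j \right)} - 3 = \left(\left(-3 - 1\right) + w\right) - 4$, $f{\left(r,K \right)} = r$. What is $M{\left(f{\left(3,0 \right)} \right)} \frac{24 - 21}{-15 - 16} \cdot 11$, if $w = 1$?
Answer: $\frac{132}{31} \approx 4.2581$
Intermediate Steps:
$M{\left(j \right)} = -4$ ($M{\left(j \right)} = 3 + \left(\left(\left(-3 - 1\right) + 1\right) - 4\right) = 3 + \left(\left(-4 + 1\right) - 4\right) = 3 - 7 = -4$)
$M{\left(f{\left(3,0 \right)} \right)} \frac{24 - 21}{-15 - 16} \cdot 11 = - 4 \frac{24 - 21}{-15 - 16} \cdot 11 = - 4 \frac{3}{-31} \cdot 11 = - 4 \cdot 3 \left(- \frac{1}{31}\right) 11 = \left(-4\right) \left(- \frac{3}{31}\right) 11 = \frac{12}{31} \cdot 11 = \frac{132}{31}$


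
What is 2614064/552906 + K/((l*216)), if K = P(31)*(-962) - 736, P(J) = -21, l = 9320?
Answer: 48825809147/10306167840 ≈ 4.7375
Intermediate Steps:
K = 19466 (K = -21*(-962) - 736 = 20202 - 736 = 19466)
2614064/552906 + K/((l*216)) = 2614064/552906 + 19466/((9320*216)) = 2614064*(1/552906) + 19466/2013120 = 1307032/276453 + 19466*(1/2013120) = 1307032/276453 + 9733/1006560 = 48825809147/10306167840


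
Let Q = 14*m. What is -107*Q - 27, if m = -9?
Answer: 13455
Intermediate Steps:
Q = -126 (Q = 14*(-9) = -126)
-107*Q - 27 = -107*(-126) - 27 = 13482 - 27 = 13455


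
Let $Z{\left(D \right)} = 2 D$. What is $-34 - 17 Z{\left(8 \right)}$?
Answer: $-306$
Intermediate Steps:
$-34 - 17 Z{\left(8 \right)} = -34 - 17 \cdot 2 \cdot 8 = -34 - 272 = -306$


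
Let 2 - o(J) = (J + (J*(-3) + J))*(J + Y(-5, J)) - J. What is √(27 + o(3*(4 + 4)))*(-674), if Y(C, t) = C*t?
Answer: -674*I*√2251 ≈ -31978.0*I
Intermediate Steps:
o(J) = 2 + J - 4*J² (o(J) = 2 - ((J + (J*(-3) + J))*(J - 5*J) - J) = 2 - ((J + (-3*J + J))*(-4*J) - J) = 2 - ((J - 2*J)*(-4*J) - J) = 2 - ((-J)*(-4*J) - J) = 2 - (4*J² - J) = 2 - (-J + 4*J²) = 2 + (J - 4*J²) = 2 + J - 4*J²)
√(27 + o(3*(4 + 4)))*(-674) = √(27 + (2 + 3*(4 + 4) - 4*9*(4 + 4)²))*(-674) = √(27 + (2 + 3*8 - 4*(3*8)²))*(-674) = √(27 + (2 + 24 - 4*24²))*(-674) = √(27 + (2 + 24 - 4*576))*(-674) = √(27 + (2 + 24 - 2304))*(-674) = √(27 - 2278)*(-674) = √(-2251)*(-674) = (I*√2251)*(-674) = -674*I*√2251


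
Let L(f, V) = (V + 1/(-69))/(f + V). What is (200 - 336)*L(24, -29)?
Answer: -272272/345 ≈ -789.19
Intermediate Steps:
L(f, V) = (-1/69 + V)/(V + f) (L(f, V) = (V - 1/69)/(V + f) = (-1/69 + V)/(V + f))
(200 - 336)*L(24, -29) = (200 - 336)*((-1/69 - 29)/(-29 + 24)) = -136*(-2002)/((-5)*69) = -(-136)*(-2002)/(5*69) = -136*2002/345 = -272272/345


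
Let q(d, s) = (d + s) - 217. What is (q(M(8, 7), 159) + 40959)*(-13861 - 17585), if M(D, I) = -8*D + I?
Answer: -1284380424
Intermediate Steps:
M(D, I) = I - 8*D
q(d, s) = -217 + d + s
(q(M(8, 7), 159) + 40959)*(-13861 - 17585) = ((-217 + (7 - 8*8) + 159) + 40959)*(-13861 - 17585) = ((-217 + (7 - 64) + 159) + 40959)*(-31446) = ((-217 - 57 + 159) + 40959)*(-31446) = (-115 + 40959)*(-31446) = 40844*(-31446) = -1284380424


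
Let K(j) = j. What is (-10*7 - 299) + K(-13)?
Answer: -382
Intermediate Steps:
(-10*7 - 299) + K(-13) = (-10*7 - 299) - 13 = (-70 - 299) - 13 = -369 - 13 = -382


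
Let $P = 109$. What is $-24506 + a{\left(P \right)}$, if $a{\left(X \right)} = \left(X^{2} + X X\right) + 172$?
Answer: $-572$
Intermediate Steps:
$a{\left(X \right)} = 172 + 2 X^{2}$ ($a{\left(X \right)} = \left(X^{2} + X^{2}\right) + 172 = 2 X^{2} + 172 = 172 + 2 X^{2}$)
$-24506 + a{\left(P \right)} = -24506 + \left(172 + 2 \cdot 109^{2}\right) = -24506 + \left(172 + 2 \cdot 11881\right) = -24506 + \left(172 + 23762\right) = -24506 + 23934 = -572$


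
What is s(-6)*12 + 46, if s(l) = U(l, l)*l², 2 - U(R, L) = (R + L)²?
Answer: -61298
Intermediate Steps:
U(R, L) = 2 - (L + R)² (U(R, L) = 2 - (R + L)² = 2 - (L + R)²)
s(l) = l²*(2 - 4*l²) (s(l) = (2 - (l + l)²)*l² = (2 - (2*l)²)*l² = (2 - 4*l²)*l² = l²*(2 - 4*l²))
s(-6)*12 + 46 = ((-6)²*(2 - 4*(-6)²))*12 + 46 = (36*(2 - 4*36))*12 + 46 = (36*(2 - 144))*12 + 46 = (36*(-142))*12 + 46 = -5112*12 + 46 = -61344 + 46 = -61298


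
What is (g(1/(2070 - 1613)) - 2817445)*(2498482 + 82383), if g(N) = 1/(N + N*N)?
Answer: -3329782885911265/458 ≈ -7.2703e+12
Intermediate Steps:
g(N) = 1/(N + N²)
(g(1/(2070 - 1613)) - 2817445)*(2498482 + 82383) = (1/((1/(2070 - 1613))*(1 + 1/(2070 - 1613))) - 2817445)*(2498482 + 82383) = (1/((1/457)*(1 + 1/457)) - 2817445)*2580865 = (457/(458/457) - 2817445)*2580865 = (457*(457/458) - 2817445)*2580865 = (208849/458 - 2817445)*2580865 = -1290180961/458*2580865 = -3329782885911265/458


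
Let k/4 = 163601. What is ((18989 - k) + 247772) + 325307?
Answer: -62336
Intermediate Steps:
k = 654404 (k = 4*163601 = 654404)
((18989 - k) + 247772) + 325307 = ((18989 - 1*654404) + 247772) + 325307 = ((18989 - 654404) + 247772) + 325307 = (-635415 + 247772) + 325307 = -387643 + 325307 = -62336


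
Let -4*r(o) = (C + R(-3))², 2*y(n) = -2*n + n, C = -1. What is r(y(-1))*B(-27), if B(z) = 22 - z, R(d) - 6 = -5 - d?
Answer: -441/4 ≈ -110.25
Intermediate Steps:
R(d) = 1 - d (R(d) = 6 + (-5 - d) = 1 - d)
y(n) = -n/2 (y(n) = (-2*n + n)/2 = (-n)/2 = -n/2)
r(o) = -9/4 (r(o) = -(-1 + (1 - 1*(-3)))²/4 = -(-1 + (1 + 3))²/4 = -(-1 + 4)²/4 = -¼*3² = -¼*9 = -9/4)
r(y(-1))*B(-27) = -9*(22 - 1*(-27))/4 = -9*(22 + 27)/4 = -9/4*49 = -441/4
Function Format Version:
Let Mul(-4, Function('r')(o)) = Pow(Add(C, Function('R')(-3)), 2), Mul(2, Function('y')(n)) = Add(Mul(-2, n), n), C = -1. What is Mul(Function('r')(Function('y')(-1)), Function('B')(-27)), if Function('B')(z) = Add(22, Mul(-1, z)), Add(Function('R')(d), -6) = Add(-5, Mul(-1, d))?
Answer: Rational(-441, 4) ≈ -110.25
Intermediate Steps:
Function('R')(d) = Add(1, Mul(-1, d)) (Function('R')(d) = Add(6, Add(-5, Mul(-1, d))) = Add(1, Mul(-1, d)))
Function('y')(n) = Mul(Rational(-1, 2), n) (Function('y')(n) = Mul(Rational(1, 2), Add(Mul(-2, n), n)) = Mul(Rational(1, 2), Mul(-1, n)) = Mul(Rational(-1, 2), n))
Function('r')(o) = Rational(-9, 4) (Function('r')(o) = Mul(Rational(-1, 4), Pow(Add(-1, Add(1, Mul(-1, -3))), 2)) = Mul(Rational(-1, 4), Pow(Add(-1, Add(1, 3)), 2)) = Mul(Rational(-1, 4), Pow(Add(-1, 4), 2)) = Mul(Rational(-1, 4), Pow(3, 2)) = Mul(Rational(-1, 4), 9) = Rational(-9, 4))
Mul(Function('r')(Function('y')(-1)), Function('B')(-27)) = Mul(Rational(-9, 4), Add(22, Mul(-1, -27))) = Mul(Rational(-9, 4), Add(22, 27)) = Mul(Rational(-9, 4), 49) = Rational(-441, 4)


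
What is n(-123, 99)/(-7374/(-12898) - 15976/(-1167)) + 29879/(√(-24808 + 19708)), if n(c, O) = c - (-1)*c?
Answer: -1851391818/107331953 - 29879*I*√51/510 ≈ -17.249 - 418.39*I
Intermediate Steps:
n(c, O) = 2*c (n(c, O) = c + c = 2*c)
n(-123, 99)/(-7374/(-12898) - 15976/(-1167)) + 29879/(√(-24808 + 19708)) = (2*(-123))/(-7374/(-12898) - 15976/(-1167)) + 29879/(√(-24808 + 19708)) = -246/(-7374*(-1/12898) - 15976*(-1/1167)) + 29879/(√(-5100)) = -246/(3687/6449 + 15976/1167) + 29879/((10*I*√51)) = -246/107331953/7525983 + 29879*(-I*√51/510) = -246*7525983/107331953 - 29879*I*√51/510 = -1851391818/107331953 - 29879*I*√51/510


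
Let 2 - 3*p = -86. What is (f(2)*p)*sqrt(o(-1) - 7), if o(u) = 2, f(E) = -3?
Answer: -88*I*sqrt(5) ≈ -196.77*I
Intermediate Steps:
p = 88/3 (p = 2/3 - 1/3*(-86) = 2/3 + 86/3 = 88/3 ≈ 29.333)
(f(2)*p)*sqrt(o(-1) - 7) = (-3*88/3)*sqrt(2 - 7) = -88*I*sqrt(5)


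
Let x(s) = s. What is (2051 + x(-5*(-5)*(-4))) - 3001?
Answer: -1050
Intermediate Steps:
(2051 + x(-5*(-5)*(-4))) - 3001 = (2051 - 5*(-5)*(-4)) - 3001 = (2051 + 25*(-4)) - 3001 = (2051 - 100) - 3001 = 1951 - 3001 = -1050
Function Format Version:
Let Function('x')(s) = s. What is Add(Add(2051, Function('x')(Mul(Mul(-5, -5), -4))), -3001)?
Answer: -1050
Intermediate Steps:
Add(Add(2051, Function('x')(Mul(Mul(-5, -5), -4))), -3001) = Add(Add(2051, Mul(Mul(-5, -5), -4)), -3001) = Add(Add(2051, Mul(25, -4)), -3001) = Add(Add(2051, -100), -3001) = Add(1951, -3001) = -1050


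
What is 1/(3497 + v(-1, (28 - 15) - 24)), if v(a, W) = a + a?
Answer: 1/3495 ≈ 0.00028612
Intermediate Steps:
v(a, W) = 2*a
1/(3497 + v(-1, (28 - 15) - 24)) = 1/(3497 + 2*(-1)) = 1/(3497 - 2) = 1/3495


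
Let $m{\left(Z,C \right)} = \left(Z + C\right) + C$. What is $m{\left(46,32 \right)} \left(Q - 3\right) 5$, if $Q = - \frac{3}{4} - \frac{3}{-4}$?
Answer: $-1650$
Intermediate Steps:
$Q = 0$ ($Q = \left(-3\right) \frac{1}{4} - - \frac{3}{4} = - \frac{3}{4} + \frac{3}{4} = 0$)
$m{\left(Z,C \right)} = Z + 2 C$ ($m{\left(Z,C \right)} = \left(C + Z\right) + C = Z + 2 C$)
$m{\left(46,32 \right)} \left(Q - 3\right) 5 = \left(46 + 2 \cdot 32\right) \left(0 - 3\right) 5 = \left(46 + 64\right) \left(\left(-3\right) 5\right) = 110 \left(-15\right) = -1650$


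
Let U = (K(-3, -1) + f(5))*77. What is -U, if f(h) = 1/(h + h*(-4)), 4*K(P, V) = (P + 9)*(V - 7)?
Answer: 13937/15 ≈ 929.13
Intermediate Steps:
K(P, V) = (-7 + V)*(9 + P)/4 (K(P, V) = ((P + 9)*(V - 7))/4 = ((9 + P)*(-7 + V))/4 = ((-7 + V)*(9 + P))/4 = (-7 + V)*(9 + P)/4)
f(h) = -1/(3*h) (f(h) = 1/(h - 4*h) = 1/(-3*h) = -1/(3*h))
U = -13937/15 (U = ((-63/4 - 7/4*(-3) + (9/4)*(-1) + (¼)*(-3)*(-1)) - ⅓/5)*77 = ((-63/4 + 21/4 - 9/4 + ¾) - ⅓*⅕)*77 = (-12 - 1/15)*77 = -181/15*77 = -13937/15 ≈ -929.13)
-U = -1*(-13937/15) = 13937/15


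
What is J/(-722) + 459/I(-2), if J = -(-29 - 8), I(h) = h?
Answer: -82868/361 ≈ -229.55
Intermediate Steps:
J = 37 (J = -1*(-37) = 37)
J/(-722) + 459/I(-2) = 37/(-722) + 459/(-2) = 37*(-1/722) + 459*(-½) = -37/722 - 459/2 = -82868/361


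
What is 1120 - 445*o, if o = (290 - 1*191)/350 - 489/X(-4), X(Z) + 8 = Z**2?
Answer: 7894531/280 ≈ 28195.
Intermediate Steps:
X(Z) = -8 + Z**2
o = -85179/1400 (o = (290 - 1*191)/350 - 489/(-8 + (-4)**2) = (290 - 191)*(1/350) - 489/(-8 + 16) = 99*(1/350) - 489/8 = 99/350 - 489*1/8 = 99/350 - 489/8 = -85179/1400 ≈ -60.842)
1120 - 445*o = 1120 - 445*(-85179/1400) = 1120 + 7580931/280 = 7894531/280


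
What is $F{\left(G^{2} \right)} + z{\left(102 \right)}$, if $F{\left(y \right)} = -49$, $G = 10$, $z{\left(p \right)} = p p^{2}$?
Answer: $1061159$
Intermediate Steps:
$z{\left(p \right)} = p^{3}$
$F{\left(G^{2} \right)} + z{\left(102 \right)} = -49 + 102^{3} = -49 + 1061208 = 1061159$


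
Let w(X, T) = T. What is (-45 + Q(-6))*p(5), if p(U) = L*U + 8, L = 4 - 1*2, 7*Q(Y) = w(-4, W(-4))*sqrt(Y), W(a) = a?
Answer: -810 - 72*I*sqrt(6)/7 ≈ -810.0 - 25.195*I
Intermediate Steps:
Q(Y) = -4*sqrt(Y)/7 (Q(Y) = (-4*sqrt(Y))/7 = -4*sqrt(Y)/7)
L = 2 (L = 4 - 2 = 2)
p(U) = 8 + 2*U (p(U) = 2*U + 8 = 8 + 2*U)
(-45 + Q(-6))*p(5) = (-45 - 4*I*sqrt(6)/7)*(8 + 2*5) = (-45 - 4*I*sqrt(6)/7)*(8 + 10) = (-45 - 4*I*sqrt(6)/7)*18 = -810 - 72*I*sqrt(6)/7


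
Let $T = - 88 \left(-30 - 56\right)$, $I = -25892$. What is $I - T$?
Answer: $-33460$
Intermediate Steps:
$T = 7568$ ($T = \left(-88\right) \left(-86\right) = 7568$)
$I - T = -25892 - 7568 = -33460$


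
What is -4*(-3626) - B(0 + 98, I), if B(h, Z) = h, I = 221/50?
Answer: 14406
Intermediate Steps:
I = 221/50 (I = 221*(1/50) = 221/50 ≈ 4.4200)
-4*(-3626) - B(0 + 98, I) = -4*(-3626) - (0 + 98) = 14504 - 1*98 = 14504 - 98 = 14406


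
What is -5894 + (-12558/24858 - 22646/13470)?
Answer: -18280212046/3100345 ≈ -5896.2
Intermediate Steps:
-5894 + (-12558/24858 - 22646/13470) = -5894 + (-12558*1/24858 - 22646*1/13470) = -5894 + (-2093/4143 - 11323/6735) = -5894 - 6778616/3100345 = -18280212046/3100345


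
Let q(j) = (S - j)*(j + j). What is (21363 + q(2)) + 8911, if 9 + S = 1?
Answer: 30234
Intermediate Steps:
S = -8 (S = -9 + 1 = -8)
q(j) = 2*j*(-8 - j) (q(j) = (-8 - j)*(j + j) = (-8 - j)*(2*j) = 2*j*(-8 - j))
(21363 + q(2)) + 8911 = (21363 - 2*2*(8 + 2)) + 8911 = (21363 - 2*2*10) + 8911 = (21363 - 40) + 8911 = 21323 + 8911 = 30234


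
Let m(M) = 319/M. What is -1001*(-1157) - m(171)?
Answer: 198044528/171 ≈ 1.1582e+6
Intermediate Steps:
-1001*(-1157) - m(171) = -1001*(-1157) - 319/171 = 1158157 - 319/171 = 198044528/171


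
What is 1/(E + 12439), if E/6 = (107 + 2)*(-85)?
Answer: -1/43151 ≈ -2.3174e-5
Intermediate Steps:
E = -55590 (E = 6*((107 + 2)*(-85)) = 6*(109*(-85)) = 6*(-9265) = -55590)
1/(E + 12439) = 1/(-55590 + 12439) = 1/(-43151) = -1/43151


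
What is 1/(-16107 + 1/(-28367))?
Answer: -28367/456907270 ≈ -6.2085e-5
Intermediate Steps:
1/(-16107 + 1/(-28367)) = 1/(-16107 - 1/28367) = 1/(-456907270/28367) = -28367/456907270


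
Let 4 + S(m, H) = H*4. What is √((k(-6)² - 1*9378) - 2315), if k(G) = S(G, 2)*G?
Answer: I*√11117 ≈ 105.44*I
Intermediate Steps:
S(m, H) = -4 + 4*H (S(m, H) = -4 + H*4 = -4 + 4*H)
k(G) = 4*G (k(G) = (-4 + 4*2)*G = (-4 + 8)*G = 4*G)
√((k(-6)² - 1*9378) - 2315) = √(((4*(-6))² - 1*9378) - 2315) = √(((-24)² - 9378) - 2315) = √((576 - 9378) - 2315) = √(-8802 - 2315) = √(-11117) = I*√11117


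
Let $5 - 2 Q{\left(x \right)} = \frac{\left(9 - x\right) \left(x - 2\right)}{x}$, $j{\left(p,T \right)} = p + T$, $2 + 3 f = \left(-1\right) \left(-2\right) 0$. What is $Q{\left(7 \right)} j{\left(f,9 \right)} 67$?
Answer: $\frac{41875}{42} \approx 997.02$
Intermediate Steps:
$f = - \frac{2}{3}$ ($f = - \frac{2}{3} + \frac{\left(-1\right) \left(-2\right) 0}{3} = - \frac{2}{3} + \frac{2 \cdot 0}{3} = - \frac{2}{3} + \frac{1}{3} \cdot 0 = - \frac{2}{3} + 0 = - \frac{2}{3} \approx -0.66667$)
$j{\left(p,T \right)} = T + p$
$Q{\left(x \right)} = \frac{5}{2} - \frac{\left(-2 + x\right) \left(9 - x\right)}{2 x}$ ($Q{\left(x \right)} = \frac{5}{2} - \frac{\left(9 - x\right) \left(x - 2\right) \frac{1}{x}}{2} = \frac{5}{2} - \frac{\left(9 - x\right) \left(-2 + x\right) \frac{1}{x}}{2} = \frac{5}{2} - \frac{\left(-2 + x\right) \left(9 - x\right) \frac{1}{x}}{2} = \frac{5}{2} - \frac{\frac{1}{x} \left(-2 + x\right) \left(9 - x\right)}{2} = \frac{5}{2} - \frac{\left(-2 + x\right) \left(9 - x\right)}{2 x}$)
$Q{\left(7 \right)} j{\left(f,9 \right)} 67 = \left(-3 + \frac{1}{2} \cdot 7 + \frac{9}{7}\right) \left(9 - \frac{2}{3}\right) 67 = \left(-3 + \frac{7}{2} + 9 \cdot \frac{1}{7}\right) \frac{25}{3} \cdot 67 = \left(-3 + \frac{7}{2} + \frac{9}{7}\right) \frac{25}{3} \cdot 67 = \frac{25}{14} \cdot \frac{25}{3} \cdot 67 = \frac{625}{42} \cdot 67 = \frac{41875}{42}$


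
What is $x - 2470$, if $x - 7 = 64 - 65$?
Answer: $-2464$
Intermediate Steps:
$x = 6$ ($x = 7 + \left(64 - 65\right) = 7 - 1 = 6$)
$x - 2470 = 6 - 2470 = -2464$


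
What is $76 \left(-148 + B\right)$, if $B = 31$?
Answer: $-8892$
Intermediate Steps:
$76 \left(-148 + B\right) = 76 \left(-148 + 31\right) = 76 \left(-117\right) = -8892$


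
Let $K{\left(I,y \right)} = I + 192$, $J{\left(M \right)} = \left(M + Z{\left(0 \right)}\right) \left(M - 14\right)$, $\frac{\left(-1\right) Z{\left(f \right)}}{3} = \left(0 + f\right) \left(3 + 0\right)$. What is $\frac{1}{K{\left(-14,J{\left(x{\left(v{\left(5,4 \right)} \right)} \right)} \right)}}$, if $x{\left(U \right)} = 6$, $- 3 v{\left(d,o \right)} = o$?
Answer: $\frac{1}{178} \approx 0.005618$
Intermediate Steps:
$Z{\left(f \right)} = - 9 f$ ($Z{\left(f \right)} = - 3 \left(0 + f\right) \left(3 + 0\right) = - 3 f 3 = - 3 \cdot 3 f = - 9 f$)
$v{\left(d,o \right)} = - \frac{o}{3}$
$J{\left(M \right)} = M \left(-14 + M\right)$ ($J{\left(M \right)} = \left(M - 0\right) \left(M - 14\right) = \left(M + 0\right) \left(-14 + M\right) = M \left(-14 + M\right)$)
$K{\left(I,y \right)} = 192 + I$
$\frac{1}{K{\left(-14,J{\left(x{\left(v{\left(5,4 \right)} \right)} \right)} \right)}} = \frac{1}{192 - 14} = \frac{1}{178}$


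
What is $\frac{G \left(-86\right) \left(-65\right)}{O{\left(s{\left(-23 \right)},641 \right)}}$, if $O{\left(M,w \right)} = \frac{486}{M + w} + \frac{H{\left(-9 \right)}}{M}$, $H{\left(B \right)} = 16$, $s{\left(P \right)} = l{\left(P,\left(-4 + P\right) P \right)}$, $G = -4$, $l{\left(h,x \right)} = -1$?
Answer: $\frac{7155200}{4877} \approx 1467.1$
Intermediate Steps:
$s{\left(P \right)} = -1$
$O{\left(M,w \right)} = \frac{16}{M} + \frac{486}{M + w}$ ($O{\left(M,w \right)} = \frac{486}{M + w} + \frac{16}{M} = \frac{16}{M} + \frac{486}{M + w}$)
$\frac{G \left(-86\right) \left(-65\right)}{O{\left(s{\left(-23 \right)},641 \right)}} = \frac{\left(-4\right) \left(-86\right) \left(-65\right)}{2 \frac{1}{-1} \frac{1}{-1 + 641} \left(8 \cdot 641 + 251 \left(-1\right)\right)} = \frac{344 \left(-65\right)}{2 \left(-1\right) \frac{1}{640} \left(5128 - 251\right)} = - \frac{22360}{2 \left(-1\right) \frac{1}{640} \cdot 4877} = - \frac{22360}{- \frac{4877}{320}} = \left(-22360\right) \left(- \frac{320}{4877}\right) = \frac{7155200}{4877}$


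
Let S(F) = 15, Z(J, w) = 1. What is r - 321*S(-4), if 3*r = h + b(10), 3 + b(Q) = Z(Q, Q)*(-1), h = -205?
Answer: -14654/3 ≈ -4884.7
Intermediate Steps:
b(Q) = -4 (b(Q) = -3 + 1*(-1) = -3 - 1 = -4)
r = -209/3 (r = (-205 - 4)/3 = (⅓)*(-209) = -209/3 ≈ -69.667)
r - 321*S(-4) = -209/3 - 321*15 = -209/3 - 4815 = -14654/3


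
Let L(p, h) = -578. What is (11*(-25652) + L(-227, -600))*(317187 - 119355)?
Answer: -55936998000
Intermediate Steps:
(11*(-25652) + L(-227, -600))*(317187 - 119355) = (11*(-25652) - 578)*(317187 - 119355) = (-282172 - 578)*197832 = -282750*197832 = -55936998000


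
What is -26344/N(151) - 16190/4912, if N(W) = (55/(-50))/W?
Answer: 97698215595/27016 ≈ 3.6163e+6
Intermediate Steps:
N(W) = -11/(10*W) (N(W) = (55*(-1/50))/W = -11/(10*W))
-26344/N(151) - 16190/4912 = -26344/((-11/10/151)) - 16190/4912 = -26344/((-11/10*1/151)) - 16190*1/4912 = -26344/(-11/1510) - 8095/2456 = -26344*(-1510/11) - 8095/2456 = 39779440/11 - 8095/2456 = 97698215595/27016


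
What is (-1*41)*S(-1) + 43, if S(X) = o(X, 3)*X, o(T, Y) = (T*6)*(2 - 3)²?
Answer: -203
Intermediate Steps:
o(T, Y) = 6*T (o(T, Y) = (6*T)*(-1)² = (6*T)*1 = 6*T)
S(X) = 6*X² (S(X) = (6*X)*X = 6*X²)
(-1*41)*S(-1) + 43 = (-1*41)*(6*(-1)²) + 43 = -246 + 43 = -203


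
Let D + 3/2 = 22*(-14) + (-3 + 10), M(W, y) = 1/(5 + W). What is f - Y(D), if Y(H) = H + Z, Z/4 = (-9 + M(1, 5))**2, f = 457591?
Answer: 8236465/18 ≈ 4.5758e+5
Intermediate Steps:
D = -605/2 (D = -3/2 + (22*(-14) + (-3 + 10)) = -3/2 + (-308 + 7) = -3/2 - 301 = -605/2 ≈ -302.50)
Z = 2809/9 (Z = 4*(-9 + 1/(5 + 1))**2 = 4*(-9 + 1/6)**2 = 4*(-53/6)**2 = 4*(2809/36) = 2809/9 ≈ 312.11)
Y(H) = 2809/9 + H (Y(H) = H + 2809/9 = 2809/9 + H)
f - Y(D) = 457591 - (2809/9 - 605/2) = 457591 - 1*173/18 = 457591 - 173/18 = 8236465/18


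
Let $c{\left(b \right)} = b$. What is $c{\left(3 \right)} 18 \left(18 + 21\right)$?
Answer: $2106$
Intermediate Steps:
$c{\left(3 \right)} 18 \left(18 + 21\right) = 3 \cdot 18 \left(18 + 21\right) = 54 \cdot 39 = 2106$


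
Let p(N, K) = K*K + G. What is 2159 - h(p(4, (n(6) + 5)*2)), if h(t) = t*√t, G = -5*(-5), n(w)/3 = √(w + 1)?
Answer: 2159 - (25 + 4*(5 + 3*√7)²)^(3/2) ≈ -16143.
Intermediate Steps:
n(w) = 3*√(1 + w) (n(w) = 3*√(w + 1) = 3*√(1 + w))
G = 25
p(N, K) = 25 + K² (p(N, K) = K*K + 25 = K² + 25 = 25 + K²)
h(t) = t^(3/2)
2159 - h(p(4, (n(6) + 5)*2)) = 2159 - (25 + ((3*√(1 + 6) + 5)*2)²)^(3/2) = 2159 - (25 + ((3*√7 + 5)*2)²)^(3/2) = 2159 - (25 + ((5 + 3*√7)*2)²)^(3/2) = 2159 - (25 + (10 + 6*√7)²)^(3/2)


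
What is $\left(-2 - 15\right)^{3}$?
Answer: $-4913$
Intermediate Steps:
$\left(-2 - 15\right)^{3} = \left(-17\right)^{3} = -4913$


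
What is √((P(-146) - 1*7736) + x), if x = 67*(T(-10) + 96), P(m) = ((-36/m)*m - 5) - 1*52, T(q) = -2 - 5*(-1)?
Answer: 2*I*√299 ≈ 34.583*I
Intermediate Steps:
T(q) = 3 (T(q) = -2 + 5 = 3)
P(m) = -93 (P(m) = (-36 - 5) - 52 = -41 - 52 = -93)
x = 6633 (x = 67*(3 + 96) = 67*99 = 6633)
√((P(-146) - 1*7736) + x) = √((-93 - 1*7736) + 6633) = √((-93 - 7736) + 6633) = √(-7829 + 6633) = √(-1196) = 2*I*√299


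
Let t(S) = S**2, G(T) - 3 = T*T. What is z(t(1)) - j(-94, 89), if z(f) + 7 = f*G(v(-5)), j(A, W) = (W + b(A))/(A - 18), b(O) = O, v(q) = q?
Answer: 2347/112 ≈ 20.955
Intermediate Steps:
G(T) = 3 + T**2 (G(T) = 3 + T*T = 3 + T**2)
j(A, W) = (A + W)/(-18 + A) (j(A, W) = (W + A)/(A - 18) = (A + W)/(-18 + A))
z(f) = -7 + 28*f (z(f) = -7 + f*(3 + (-5)**2) = -7 + f*(3 + 25) = -7 + f*28 = -7 + 28*f)
z(t(1)) - j(-94, 89) = (-7 + 28*1**2) - (-94 + 89)/(-18 - 94) = (-7 + 28*1) - (-5)/(-112) = (-7 + 28) - (-1)*(-5)/112 = 21 - 1*5/112 = 21 - 5/112 = 2347/112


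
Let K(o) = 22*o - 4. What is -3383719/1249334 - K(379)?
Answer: -10415333275/1249334 ≈ -8336.7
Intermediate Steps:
K(o) = -4 + 22*o
-3383719/1249334 - K(379) = -3383719/1249334 - (-4 + 22*379) = -3383719*1/1249334 - (-4 + 8338) = -3383719/1249334 - 1*8334 = -3383719/1249334 - 8334 = -10415333275/1249334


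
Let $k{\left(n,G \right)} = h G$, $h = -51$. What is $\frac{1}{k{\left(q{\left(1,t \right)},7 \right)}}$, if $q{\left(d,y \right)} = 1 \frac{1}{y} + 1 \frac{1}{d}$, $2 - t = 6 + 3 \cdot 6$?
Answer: $- \frac{1}{357} \approx -0.0028011$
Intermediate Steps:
$t = -22$ ($t = 2 - \left(6 + 3 \cdot 6\right) = 2 - \left(6 + 18\right) = 2 - 24 = -22$)
$q{\left(d,y \right)} = \frac{1}{d} + \frac{1}{y}$ ($q{\left(d,y \right)} = \frac{1}{y} + \frac{1}{d} = \frac{1}{d} + \frac{1}{y}$)
$k{\left(n,G \right)} = - 51 G$
$\frac{1}{k{\left(q{\left(1,t \right)},7 \right)}} = \frac{1}{\left(-51\right) 7} = \frac{1}{-357} = - \frac{1}{357}$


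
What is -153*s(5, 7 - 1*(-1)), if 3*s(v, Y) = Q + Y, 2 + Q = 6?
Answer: -612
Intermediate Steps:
Q = 4 (Q = -2 + 6 = 4)
s(v, Y) = 4/3 + Y/3 (s(v, Y) = (4 + Y)/3 = 4/3 + Y/3)
-153*s(5, 7 - 1*(-1)) = -153*(4/3 + (7 - 1*(-1))/3) = -153*(4/3 + (7 + 1)/3) = -153*(4/3 + (⅓)*8) = -153*(4/3 + 8/3) = -153*4 = -612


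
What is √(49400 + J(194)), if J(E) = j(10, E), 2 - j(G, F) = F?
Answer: 2*√12302 ≈ 221.83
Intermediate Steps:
j(G, F) = 2 - F
J(E) = 2 - E
√(49400 + J(194)) = √(49400 + (2 - 1*194)) = √(49400 + (2 - 194)) = √(49400 - 192) = √49208 = 2*√12302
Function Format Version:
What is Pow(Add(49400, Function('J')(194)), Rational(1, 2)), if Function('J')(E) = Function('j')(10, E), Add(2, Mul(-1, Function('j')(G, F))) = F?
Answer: Mul(2, Pow(12302, Rational(1, 2))) ≈ 221.83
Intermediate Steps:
Function('j')(G, F) = Add(2, Mul(-1, F))
Function('J')(E) = Add(2, Mul(-1, E))
Pow(Add(49400, Function('J')(194)), Rational(1, 2)) = Pow(Add(49400, Add(2, Mul(-1, 194))), Rational(1, 2)) = Pow(Add(49400, Add(2, -194)), Rational(1, 2)) = Pow(Add(49400, -192), Rational(1, 2)) = Pow(49208, Rational(1, 2)) = Mul(2, Pow(12302, Rational(1, 2)))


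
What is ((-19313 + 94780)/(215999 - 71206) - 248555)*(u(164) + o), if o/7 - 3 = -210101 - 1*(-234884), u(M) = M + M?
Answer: -6255958943481840/144793 ≈ -4.3206e+10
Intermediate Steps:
u(M) = 2*M
o = 173502 (o = 21 + 7*(-210101 - 1*(-234884)) = 21 + 7*(-210101 + 234884) = 21 + 7*24783 = 21 + 173481 = 173502)
((-19313 + 94780)/(215999 - 71206) - 248555)*(u(164) + o) = ((-19313 + 94780)/(215999 - 71206) - 248555)*(2*164 + 173502) = (75467/144793 - 248555)*(328 + 173502) = (75467*(1/144793) - 248555)*173830 = (75467/144793 - 248555)*173830 = -35988948648/144793*173830 = -6255958943481840/144793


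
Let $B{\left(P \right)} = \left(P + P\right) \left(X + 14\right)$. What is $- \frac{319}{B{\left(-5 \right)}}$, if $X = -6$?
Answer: $\frac{319}{80} \approx 3.9875$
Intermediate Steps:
$B{\left(P \right)} = 16 P$ ($B{\left(P \right)} = \left(P + P\right) \left(-6 + 14\right) = 2 P 8 = 16 P$)
$- \frac{319}{B{\left(-5 \right)}} = - \frac{319}{16 \left(-5\right)} = - \frac{319}{-80} = \left(-319\right) \left(- \frac{1}{80}\right) = \frac{319}{80}$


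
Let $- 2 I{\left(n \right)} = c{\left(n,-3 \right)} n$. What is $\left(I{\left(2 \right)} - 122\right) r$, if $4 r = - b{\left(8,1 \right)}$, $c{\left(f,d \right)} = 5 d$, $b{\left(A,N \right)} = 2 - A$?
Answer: $- \frac{321}{2} \approx -160.5$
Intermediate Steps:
$r = \frac{3}{2}$ ($r = \frac{\left(-1\right) \left(2 - 8\right)}{4} = \frac{\left(-1\right) \left(-6\right)}{4} = \frac{1}{4} \cdot 6 = \frac{3}{2} \approx 1.5$)
$I{\left(n \right)} = \frac{15 n}{2}$ ($I{\left(n \right)} = - \frac{5 \left(-3\right) n}{2} = - \frac{\left(-15\right) n}{2} = \frac{15 n}{2}$)
$\left(I{\left(2 \right)} - 122\right) r = \left(\frac{15}{2} \cdot 2 - 122\right) \frac{3}{2} = \left(15 - 122\right) \frac{3}{2} = \left(-107\right) \frac{3}{2} = - \frac{321}{2}$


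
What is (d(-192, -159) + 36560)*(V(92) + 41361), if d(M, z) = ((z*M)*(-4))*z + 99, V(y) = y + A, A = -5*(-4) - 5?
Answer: 806654901556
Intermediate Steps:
A = 15 (A = 20 - 5 = 15)
V(y) = 15 + y (V(y) = y + 15 = 15 + y)
d(M, z) = 99 - 4*M*z**2 (d(M, z) = ((M*z)*(-4))*z + 99 = (-4*M*z)*z + 99 = -4*M*z**2 + 99 = 99 - 4*M*z**2)
(d(-192, -159) + 36560)*(V(92) + 41361) = ((99 - 4*(-192)*(-159)**2) + 36560)*((15 + 92) + 41361) = ((99 - 4*(-192)*25281) + 36560)*(107 + 41361) = ((99 + 19415808) + 36560)*41468 = (19415907 + 36560)*41468 = 19452467*41468 = 806654901556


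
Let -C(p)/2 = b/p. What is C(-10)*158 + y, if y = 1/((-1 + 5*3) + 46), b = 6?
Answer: 11377/60 ≈ 189.62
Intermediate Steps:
y = 1/60 (y = 1/((-1 + 15) + 46) = 1/(14 + 46) = 1/60 ≈ 0.016667)
C(p) = -12/p
C(-10)*158 + y = -12/(-10)*158 + 1/60 = -12*(-⅒)*158 + 1/60 = (6/5)*158 + 1/60 = 948/5 + 1/60 = 11377/60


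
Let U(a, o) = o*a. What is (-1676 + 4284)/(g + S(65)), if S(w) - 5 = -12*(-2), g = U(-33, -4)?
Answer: 2608/161 ≈ 16.199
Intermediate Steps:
U(a, o) = a*o
g = 132 (g = -33*(-4) = 132)
S(w) = 29 (S(w) = 5 - 12*(-2) = 5 + 24 = 29)
(-1676 + 4284)/(g + S(65)) = (-1676 + 4284)/(132 + 29) = 2608/161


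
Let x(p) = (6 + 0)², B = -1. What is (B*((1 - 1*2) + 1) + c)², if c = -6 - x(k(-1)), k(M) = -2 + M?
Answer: 1764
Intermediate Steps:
x(p) = 36 (x(p) = 6² = 36)
c = -42 (c = -6 - 1*36 = -6 - 36 = -42)
(B*((1 - 1*2) + 1) + c)² = (-((1 - 1*2) + 1) - 42)² = (-((1 - 2) + 1) - 42)² = (-(-1 + 1) - 42)² = (-1*0 - 42)² = (0 - 42)² = (-42)² = 1764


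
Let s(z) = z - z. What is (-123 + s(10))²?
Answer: 15129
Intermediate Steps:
s(z) = 0
(-123 + s(10))² = (-123 + 0)² = (-123)² = 15129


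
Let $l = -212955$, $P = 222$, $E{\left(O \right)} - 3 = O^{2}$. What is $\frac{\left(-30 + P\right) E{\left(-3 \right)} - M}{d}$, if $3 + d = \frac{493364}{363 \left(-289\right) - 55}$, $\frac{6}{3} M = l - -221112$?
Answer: $\frac{186255069}{808250} \approx 230.44$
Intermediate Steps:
$E{\left(O \right)} = 3 + O^{2}$
$M = \frac{8157}{2}$ ($M = \frac{-212955 - -221112}{2} = \frac{-212955 + 221112}{2} = \frac{1}{2} \cdot 8157 = \frac{8157}{2} \approx 4078.5$)
$d = - \frac{404125}{52481}$ ($d = -3 + \frac{493364}{363 \left(-289\right) - 55} = -3 + \frac{493364}{-104907 - 55} = -3 + \frac{493364}{-104962} = -3 + 493364 \left(- \frac{1}{104962}\right) = -3 - \frac{246682}{52481} = - \frac{404125}{52481} \approx -7.7004$)
$\frac{\left(-30 + P\right) E{\left(-3 \right)} - M}{d} = \frac{\left(-30 + 222\right) \left(3 + \left(-3\right)^{2}\right) - \frac{8157}{2}}{- \frac{404125}{52481}} = \left(192 \left(3 + 9\right) - \frac{8157}{2}\right) \left(- \frac{52481}{404125}\right) = \left(192 \cdot 12 - \frac{8157}{2}\right) \left(- \frac{52481}{404125}\right) = \left(2304 - \frac{8157}{2}\right) \left(- \frac{52481}{404125}\right) = \left(- \frac{3549}{2}\right) \left(- \frac{52481}{404125}\right) = \frac{186255069}{808250}$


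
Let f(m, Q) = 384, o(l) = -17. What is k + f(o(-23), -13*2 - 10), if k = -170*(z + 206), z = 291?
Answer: -84106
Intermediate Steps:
k = -84490 (k = -170*(291 + 206) = -170*497 = -84490)
k + f(o(-23), -13*2 - 10) = -84490 + 384 = -84106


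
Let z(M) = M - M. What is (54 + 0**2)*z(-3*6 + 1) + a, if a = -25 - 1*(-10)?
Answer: -15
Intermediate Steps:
z(M) = 0
a = -15 (a = -25 + 10 = -15)
(54 + 0**2)*z(-3*6 + 1) + a = (54 + 0**2)*0 - 15 = (54 + 0)*0 - 15 = 54*0 - 15 = 0 - 15 = -15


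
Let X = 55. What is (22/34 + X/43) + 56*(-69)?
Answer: -2823176/731 ≈ -3862.1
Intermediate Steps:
(22/34 + X/43) + 56*(-69) = (22/34 + 55/43) + 56*(-69) = (22*(1/34) + 55*(1/43)) - 3864 = (11/17 + 55/43) - 3864 = 1408/731 - 3864 = -2823176/731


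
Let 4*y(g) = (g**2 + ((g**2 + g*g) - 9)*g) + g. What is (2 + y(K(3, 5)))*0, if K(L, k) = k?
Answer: 0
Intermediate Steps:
y(g) = g/4 + g**2/4 + g*(-9 + 2*g**2)/4 (y(g) = ((g**2 + ((g**2 + g*g) - 9)*g) + g)/4 = ((g**2 + ((g**2 + g**2) - 9)*g) + g)/4 = ((g**2 + (2*g**2 - 9)*g) + g)/4 = ((g**2 + (-9 + 2*g**2)*g) + g)/4 = ((g**2 + g*(-9 + 2*g**2)) + g)/4 = (g + g**2 + g*(-9 + 2*g**2))/4 = g/4 + g**2/4 + g*(-9 + 2*g**2)/4)
(2 + y(K(3, 5)))*0 = (2 + (1/4)*5*(-8 + 5 + 2*5**2))*0 = (2 + (1/4)*5*(-8 + 5 + 2*25))*0 = (2 + (1/4)*5*(-8 + 5 + 50))*0 = (2 + (1/4)*5*47)*0 = (2 + 235/4)*0 = (243/4)*0 = 0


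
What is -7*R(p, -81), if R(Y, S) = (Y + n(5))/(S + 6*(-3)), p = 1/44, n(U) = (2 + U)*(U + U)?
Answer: 7189/1452 ≈ 4.9511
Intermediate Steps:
n(U) = 2*U*(2 + U) (n(U) = (2 + U)*(2*U) = 2*U*(2 + U))
p = 1/44 ≈ 0.022727
R(Y, S) = (70 + Y)/(-18 + S) (R(Y, S) = (Y + 2*5*(2 + 5))/(S + 6*(-3)) = (Y + 2*5*7)/(S - 18) = (Y + 70)/(-18 + S) = (70 + Y)/(-18 + S))
-7*R(p, -81) = -7*(70 + 1/44)/(-18 - 81) = -7*3081/((-99)*44) = -(-7)*3081/(99*44) = -7*(-1027/1452) = 7189/1452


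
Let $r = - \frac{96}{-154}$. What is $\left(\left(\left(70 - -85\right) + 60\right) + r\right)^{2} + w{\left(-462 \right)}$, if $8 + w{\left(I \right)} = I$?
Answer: $\frac{272872979}{5929} \approx 46023.0$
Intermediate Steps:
$w{\left(I \right)} = -8 + I$
$r = \frac{48}{77}$ ($r = \left(-96\right) \left(- \frac{1}{154}\right) = \frac{48}{77} \approx 0.62338$)
$\left(\left(\left(70 - -85\right) + 60\right) + r\right)^{2} + w{\left(-462 \right)} = \left(\left(\left(70 - -85\right) + 60\right) + \frac{48}{77}\right)^{2} - 470 = \left(\left(\left(70 + 85\right) + 60\right) + \frac{48}{77}\right)^{2} - 470 = \left(\left(155 + 60\right) + \frac{48}{77}\right)^{2} - 470 = \left(215 + \frac{48}{77}\right)^{2} - 470 = \left(\frac{16603}{77}\right)^{2} - 470 = \frac{275659609}{5929} - 470 = \frac{272872979}{5929}$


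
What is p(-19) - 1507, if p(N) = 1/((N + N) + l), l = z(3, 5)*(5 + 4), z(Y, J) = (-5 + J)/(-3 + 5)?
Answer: -57267/38 ≈ -1507.0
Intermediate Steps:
z(Y, J) = -5/2 + J/2 (z(Y, J) = (-5 + J)/2 = (-5 + J)*(½) = -5/2 + J/2)
l = 0 (l = (-5/2 + (½)*5)*(5 + 4) = (-5/2 + 5/2)*9 = 0*9 = 0)
p(N) = 1/(2*N) (p(N) = 1/((N + N) + 0) = 1/(2*N + 0) = 1/(2*N))
p(-19) - 1507 = (½)/(-19) - 1507 = (½)*(-1/19) - 1507 = -1/38 - 1507 = -57267/38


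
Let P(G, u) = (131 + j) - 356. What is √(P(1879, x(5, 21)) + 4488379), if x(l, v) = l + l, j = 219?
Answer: √4488373 ≈ 2118.6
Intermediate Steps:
x(l, v) = 2*l
P(G, u) = -6 (P(G, u) = (131 + 219) - 356 = 350 - 356 = -6)
√(P(1879, x(5, 21)) + 4488379) = √(-6 + 4488379) = √4488373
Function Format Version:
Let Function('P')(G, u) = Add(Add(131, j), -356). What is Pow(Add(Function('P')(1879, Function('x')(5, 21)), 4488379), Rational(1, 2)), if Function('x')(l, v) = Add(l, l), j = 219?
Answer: Pow(4488373, Rational(1, 2)) ≈ 2118.6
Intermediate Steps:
Function('x')(l, v) = Mul(2, l)
Function('P')(G, u) = -6 (Function('P')(G, u) = Add(Add(131, 219), -356) = Add(350, -356) = -6)
Pow(Add(Function('P')(1879, Function('x')(5, 21)), 4488379), Rational(1, 2)) = Pow(Add(-6, 4488379), Rational(1, 2)) = Pow(4488373, Rational(1, 2))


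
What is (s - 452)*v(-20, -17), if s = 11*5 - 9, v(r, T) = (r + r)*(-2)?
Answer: -32480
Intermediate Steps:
v(r, T) = -4*r (v(r, T) = (2*r)*(-2) = -4*r)
s = 46 (s = 55 - 9 = 46)
(s - 452)*v(-20, -17) = (46 - 452)*(-4*(-20)) = -406*80 = -32480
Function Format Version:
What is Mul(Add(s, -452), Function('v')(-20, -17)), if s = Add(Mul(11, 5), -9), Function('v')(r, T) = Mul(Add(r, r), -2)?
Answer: -32480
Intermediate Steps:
Function('v')(r, T) = Mul(-4, r) (Function('v')(r, T) = Mul(Mul(2, r), -2) = Mul(-4, r))
s = 46 (s = Add(55, -9) = 46)
Mul(Add(s, -452), Function('v')(-20, -17)) = Mul(Add(46, -452), Mul(-4, -20)) = Mul(-406, 80) = -32480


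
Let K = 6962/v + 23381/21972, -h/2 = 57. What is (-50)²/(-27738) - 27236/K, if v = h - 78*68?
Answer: 7494548888344894/60771198069 ≈ 1.2332e+5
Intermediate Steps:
h = -114 (h = -2*57 = -114)
v = -5418 (v = -114 - 78*68 = -114 - 5304 = -5418)
K = -4381801/19840716 (K = 6962/(-5418) + 23381/21972 = 6962*(-1/5418) + 23381*(1/21972) = -3481/2709 + 23381/21972 = -4381801/19840716 ≈ -0.22085)
(-50)²/(-27738) - 27236/K = (-50)²/(-27738) - 27236/(-4381801/19840716) = 2500*(-1/27738) - 27236*(-19840716/4381801) = -1250/13869 + 540381740976/4381801 = 7494548888344894/60771198069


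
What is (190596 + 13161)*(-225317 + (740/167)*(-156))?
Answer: -7690477674903/167 ≈ -4.6051e+10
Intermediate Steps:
(190596 + 13161)*(-225317 + (740/167)*(-156)) = 203757*(-225317 + (740*(1/167))*(-156)) = 203757*(-225317 + (740/167)*(-156)) = 203757*(-225317 - 115440/167) = 203757*(-37743379/167) = -7690477674903/167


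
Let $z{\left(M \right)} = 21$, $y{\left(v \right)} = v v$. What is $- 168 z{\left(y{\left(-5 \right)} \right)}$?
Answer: $-3528$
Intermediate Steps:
$y{\left(v \right)} = v^{2}$
$- 168 z{\left(y{\left(-5 \right)} \right)} = \left(-168\right) 21 = -3528$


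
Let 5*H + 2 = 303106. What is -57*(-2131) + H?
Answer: 910439/5 ≈ 1.8209e+5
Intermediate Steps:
H = 303104/5 (H = -⅖ + (⅕)*303106 = -⅖ + 303106/5 = 303104/5 ≈ 60621.)
-57*(-2131) + H = -57*(-2131) + 303104/5 = 121467 + 303104/5 = 910439/5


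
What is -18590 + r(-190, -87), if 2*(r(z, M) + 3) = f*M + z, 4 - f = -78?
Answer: -22255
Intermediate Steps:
f = 82 (f = 4 - 1*(-78) = 4 + 78 = 82)
r(z, M) = -3 + z/2 + 41*M (r(z, M) = -3 + (82*M + z)/2 = -3 + (z + 82*M)/2 = -3 + (z/2 + 41*M) = -3 + z/2 + 41*M)
-18590 + r(-190, -87) = -18590 + (-3 + (½)*(-190) + 41*(-87)) = -18590 + (-3 - 95 - 3567) = -18590 - 3665 = -22255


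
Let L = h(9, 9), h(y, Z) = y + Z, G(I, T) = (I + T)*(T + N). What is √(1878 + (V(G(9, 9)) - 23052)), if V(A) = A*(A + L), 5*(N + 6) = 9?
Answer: I*√303846/5 ≈ 110.24*I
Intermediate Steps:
N = -21/5 (N = -6 + (⅕)*9 = -6 + 9/5 = -21/5 ≈ -4.2000)
G(I, T) = (-21/5 + T)*(I + T) (G(I, T) = (I + T)*(T - 21/5) = (I + T)*(-21/5 + T) = (-21/5 + T)*(I + T))
h(y, Z) = Z + y
L = 18 (L = 9 + 9 = 18)
V(A) = A*(18 + A) (V(A) = A*(A + 18) = A*(18 + A))
√(1878 + (V(G(9, 9)) - 23052)) = √(1878 + ((9² - 21/5*9 - 21/5*9 + 9*9)*(18 + (9² - 21/5*9 - 21/5*9 + 9*9)) - 23052)) = √(1878 + ((81 - 189/5 - 189/5 + 81)*(18 + (81 - 189/5 - 189/5 + 81)) - 23052)) = √(1878 + (432*(18 + 432/5)/5 - 23052)) = √(1878 + ((432/5)*(522/5) - 23052)) = √(1878 + (225504/25 - 23052)) = √(1878 - 350796/25) = √(-303846/25) = I*√303846/5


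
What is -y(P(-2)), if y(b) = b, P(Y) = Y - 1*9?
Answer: 11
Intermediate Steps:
P(Y) = -9 + Y (P(Y) = Y - 9 = -9 + Y)
-y(P(-2)) = -(-9 - 2) = -1*(-11) = 11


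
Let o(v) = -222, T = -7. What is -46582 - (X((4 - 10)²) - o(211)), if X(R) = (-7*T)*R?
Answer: -48568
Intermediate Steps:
X(R) = 49*R (X(R) = (-7*(-7))*R = 49*R)
-46582 - (X((4 - 10)²) - o(211)) = -46582 - (49*(4 - 10)² - 1*(-222)) = -46582 - (49*(-6)² + 222) = -46582 - (49*36 + 222) = -46582 - (1764 + 222) = -46582 - 1*1986 = -46582 - 1986 = -48568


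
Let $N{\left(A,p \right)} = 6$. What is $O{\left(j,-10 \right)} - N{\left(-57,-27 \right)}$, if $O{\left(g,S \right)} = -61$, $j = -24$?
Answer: $-67$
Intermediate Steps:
$O{\left(j,-10 \right)} - N{\left(-57,-27 \right)} = -61 - 6 = -67$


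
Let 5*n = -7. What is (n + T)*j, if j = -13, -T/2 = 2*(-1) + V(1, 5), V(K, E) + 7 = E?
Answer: -429/5 ≈ -85.800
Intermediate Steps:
n = -7/5 (n = (1/5)*(-7) = -7/5 ≈ -1.4000)
V(K, E) = -7 + E
T = 8 (T = -2*(2*(-1) + (-7 + 5)) = -2*(-2 - 2) = -2*(-4) = 8)
(n + T)*j = (-7/5 + 8)*(-13) = (33/5)*(-13) = -429/5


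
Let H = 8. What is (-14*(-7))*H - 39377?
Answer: -38593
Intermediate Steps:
(-14*(-7))*H - 39377 = -14*(-7)*8 - 39377 = 98*8 - 39377 = 784 - 39377 = -38593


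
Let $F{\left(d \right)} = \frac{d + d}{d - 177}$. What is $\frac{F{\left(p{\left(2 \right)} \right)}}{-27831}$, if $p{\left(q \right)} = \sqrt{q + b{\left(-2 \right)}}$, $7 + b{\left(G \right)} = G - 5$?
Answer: $- \frac{8}{290750457} + \frac{236 i \sqrt{3}}{290750457} \approx -2.7515 \cdot 10^{-8} + 1.4059 \cdot 10^{-6} i$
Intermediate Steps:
$b{\left(G \right)} = -12 + G$ ($b{\left(G \right)} = -7 + \left(G - 5\right) = -7 + \left(-5 + G\right) = -12 + G$)
$p{\left(q \right)} = \sqrt{-14 + q}$ ($p{\left(q \right)} = \sqrt{q - 14} = \sqrt{-14 + q}$)
$F{\left(d \right)} = \frac{2 d}{-177 + d}$
$\frac{F{\left(p{\left(2 \right)} \right)}}{-27831} = \frac{2 \sqrt{-14 + 2} \frac{1}{-177 + \sqrt{-14 + 2}}}{-27831} = \frac{2 \sqrt{-12}}{-177 + \sqrt{-12}} \left(- \frac{1}{27831}\right) = \frac{2 \cdot 2 i \sqrt{3}}{-177 + 2 i \sqrt{3}} \left(- \frac{1}{27831}\right) = \frac{4 i \sqrt{3}}{-177 + 2 i \sqrt{3}} \left(- \frac{1}{27831}\right) = - \frac{4 i \sqrt{3}}{27831 \left(-177 + 2 i \sqrt{3}\right)}$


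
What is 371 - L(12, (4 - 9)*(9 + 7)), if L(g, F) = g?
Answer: 359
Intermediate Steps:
371 - L(12, (4 - 9)*(9 + 7)) = 371 - 1*12 = 371 - 12 = 359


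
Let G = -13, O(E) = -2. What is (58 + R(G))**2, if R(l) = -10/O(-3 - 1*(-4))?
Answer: 3969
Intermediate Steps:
R(l) = 5 (R(l) = -10/(-2) = -10*(-1/2) = 5)
(58 + R(G))**2 = (58 + 5)**2 = 63**2 = 3969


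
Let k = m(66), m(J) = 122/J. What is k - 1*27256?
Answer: -899387/33 ≈ -27254.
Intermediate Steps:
k = 61/33 (k = 122/66 = 122*(1/66) = 61/33 ≈ 1.8485)
k - 1*27256 = 61/33 - 1*27256 = 61/33 - 27256 = -899387/33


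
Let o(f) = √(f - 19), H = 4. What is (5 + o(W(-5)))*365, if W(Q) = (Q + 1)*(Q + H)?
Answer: 1825 + 365*I*√15 ≈ 1825.0 + 1413.6*I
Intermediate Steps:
W(Q) = (1 + Q)*(4 + Q) (W(Q) = (Q + 1)*(Q + 4) = (1 + Q)*(4 + Q))
o(f) = √(-19 + f)
(5 + o(W(-5)))*365 = (5 + √(-19 + (4 + (-5)² + 5*(-5))))*365 = (5 + √(-19 + (4 + 25 - 25)))*365 = (5 + √(-19 + 4))*365 = (5 + √(-15))*365 = (5 + I*√15)*365 = 1825 + 365*I*√15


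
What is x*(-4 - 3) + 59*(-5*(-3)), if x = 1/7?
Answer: 884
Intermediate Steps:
x = ⅐ ≈ 0.14286
x*(-4 - 3) + 59*(-5*(-3)) = (-4 - 3)/7 + 59*(-5*(-3)) = (⅐)*(-7) + 59*15 = -1 + 885 = 884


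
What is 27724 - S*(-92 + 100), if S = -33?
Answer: 27988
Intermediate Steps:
27724 - S*(-92 + 100) = 27724 - (-33)*(-92 + 100) = 27724 - (-33)*8 = 27724 - 1*(-264) = 27724 + 264 = 27988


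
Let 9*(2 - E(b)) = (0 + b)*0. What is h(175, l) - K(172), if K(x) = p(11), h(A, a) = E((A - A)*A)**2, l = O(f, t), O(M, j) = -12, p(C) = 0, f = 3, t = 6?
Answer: 4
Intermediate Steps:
E(b) = 2 (E(b) = 2 - (0 + b)*0/9 = 2 - b*0/9 = 2 - 1/9*0 = 2 + 0 = 2)
l = -12
h(A, a) = 4 (h(A, a) = 2**2 = 4)
K(x) = 0
h(175, l) - K(172) = 4 - 1*0 = 4 + 0 = 4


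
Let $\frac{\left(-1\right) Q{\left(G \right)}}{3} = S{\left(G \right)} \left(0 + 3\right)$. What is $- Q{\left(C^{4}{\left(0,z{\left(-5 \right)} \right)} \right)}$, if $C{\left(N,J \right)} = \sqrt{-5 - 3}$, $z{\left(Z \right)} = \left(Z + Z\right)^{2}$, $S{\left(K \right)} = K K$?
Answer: $36864$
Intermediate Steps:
$S{\left(K \right)} = K^{2}$
$z{\left(Z \right)} = 4 Z^{2}$ ($z{\left(Z \right)} = \left(2 Z\right)^{2} = 4 Z^{2}$)
$C{\left(N,J \right)} = 2 i \sqrt{2}$ ($C{\left(N,J \right)} = \sqrt{-8} = 2 i \sqrt{2}$)
$Q{\left(G \right)} = - 9 G^{2}$ ($Q{\left(G \right)} = - 3 G^{2} \left(0 + 3\right) = - 3 G^{2} \cdot 3 = - 3 \cdot 3 G^{2} = - 9 G^{2}$)
$- Q{\left(C^{4}{\left(0,z{\left(-5 \right)} \right)} \right)} = - \left(-9\right) \left(\left(2 i \sqrt{2}\right)^{4}\right)^{2} = - \left(-9\right) 64^{2} = - \left(-9\right) 4096 = \left(-1\right) \left(-36864\right) = 36864$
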